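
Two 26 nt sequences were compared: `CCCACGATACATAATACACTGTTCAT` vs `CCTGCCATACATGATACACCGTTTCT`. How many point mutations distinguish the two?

7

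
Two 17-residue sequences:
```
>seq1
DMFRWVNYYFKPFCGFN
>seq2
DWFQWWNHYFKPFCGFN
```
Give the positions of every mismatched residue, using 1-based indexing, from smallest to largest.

Scanning 1-based: 2: M/W; 4: R/Q; 6: V/W; 8: Y/H.

2, 4, 6, 8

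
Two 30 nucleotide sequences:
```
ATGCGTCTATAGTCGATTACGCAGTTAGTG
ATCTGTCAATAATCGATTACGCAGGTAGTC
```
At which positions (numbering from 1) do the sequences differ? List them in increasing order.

Scanning 1-based: 3: G/C; 4: C/T; 8: T/A; 12: G/A; 25: T/G; 30: G/C.

3, 4, 8, 12, 25, 30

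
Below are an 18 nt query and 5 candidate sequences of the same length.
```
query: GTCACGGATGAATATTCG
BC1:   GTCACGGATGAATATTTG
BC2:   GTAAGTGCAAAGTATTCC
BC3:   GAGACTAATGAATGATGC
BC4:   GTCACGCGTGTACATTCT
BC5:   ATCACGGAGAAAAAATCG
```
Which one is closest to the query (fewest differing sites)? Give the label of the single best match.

BC1 differs at 1 site; BC2 differs at 8 sites; BC3 differs at 8 sites; BC4 differs at 5 sites; BC5 differs at 5 sites. The closest is BC1.

BC1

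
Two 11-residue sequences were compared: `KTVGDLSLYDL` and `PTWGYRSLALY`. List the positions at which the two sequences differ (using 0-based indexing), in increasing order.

0, 2, 4, 5, 8, 9, 10

Differences at position 0 (K→P), position 2 (V→W), position 4 (D→Y), position 5 (L→R), position 8 (Y→A), position 9 (D→L), position 10 (L→Y).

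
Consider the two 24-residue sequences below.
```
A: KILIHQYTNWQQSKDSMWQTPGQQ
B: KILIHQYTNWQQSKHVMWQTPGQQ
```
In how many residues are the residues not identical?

2

Comparing position by position, 2 residues differ: 15 (D/H), 16 (S/V).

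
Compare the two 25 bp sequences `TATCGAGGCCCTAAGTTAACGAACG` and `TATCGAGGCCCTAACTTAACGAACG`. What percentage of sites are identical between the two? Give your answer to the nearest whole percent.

1 position differs (15), so 24 of 25 match: 24/25 = 96%.

96%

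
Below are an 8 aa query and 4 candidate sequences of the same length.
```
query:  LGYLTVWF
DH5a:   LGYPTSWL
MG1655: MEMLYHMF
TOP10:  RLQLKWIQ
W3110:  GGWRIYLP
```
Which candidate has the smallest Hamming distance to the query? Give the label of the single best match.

Hamming distances to query — DH5a: 3; MG1655: 6; TOP10: 7; W3110: 7.
Smallest is DH5a with 3 mismatches.

DH5a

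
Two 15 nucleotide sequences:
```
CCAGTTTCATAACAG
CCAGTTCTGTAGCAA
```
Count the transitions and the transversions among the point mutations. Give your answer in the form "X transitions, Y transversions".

5 transitions, 0 transversions

Transitions (purine↔purine or pyrimidine↔pyrimidine): 7 T→C, 8 C→T, 9 A→G, 12 A→G, 15 G→A.
Transversions (purine↔pyrimidine): none.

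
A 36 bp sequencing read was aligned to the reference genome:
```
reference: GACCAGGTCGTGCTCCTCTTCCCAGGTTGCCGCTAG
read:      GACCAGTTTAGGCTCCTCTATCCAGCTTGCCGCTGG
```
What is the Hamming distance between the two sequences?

8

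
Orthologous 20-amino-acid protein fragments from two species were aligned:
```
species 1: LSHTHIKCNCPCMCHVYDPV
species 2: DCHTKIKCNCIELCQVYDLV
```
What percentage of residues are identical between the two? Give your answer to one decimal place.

Mismatches at positions 1, 2, 5, 11, 12, 13, 15, 19 (1-based): 8 of 20.
Identical positions: 12/20 = 60% → 60.0%.

60.0%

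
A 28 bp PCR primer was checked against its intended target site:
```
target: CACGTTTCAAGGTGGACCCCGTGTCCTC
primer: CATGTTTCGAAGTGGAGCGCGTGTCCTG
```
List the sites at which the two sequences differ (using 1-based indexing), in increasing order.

3, 9, 11, 17, 19, 28

Differences at site 3 (C→T), site 9 (A→G), site 11 (G→A), site 17 (C→G), site 19 (C→G), site 28 (C→G).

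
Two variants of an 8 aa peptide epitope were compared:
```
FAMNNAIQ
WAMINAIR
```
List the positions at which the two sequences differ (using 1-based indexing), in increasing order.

1, 4, 8

Scanning 1-based: 1: F/W; 4: N/I; 8: Q/R.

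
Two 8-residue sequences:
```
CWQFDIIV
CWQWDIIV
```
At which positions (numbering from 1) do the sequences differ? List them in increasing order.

4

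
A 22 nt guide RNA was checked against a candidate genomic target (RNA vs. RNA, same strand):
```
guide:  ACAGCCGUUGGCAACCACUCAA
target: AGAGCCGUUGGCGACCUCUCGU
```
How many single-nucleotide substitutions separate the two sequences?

5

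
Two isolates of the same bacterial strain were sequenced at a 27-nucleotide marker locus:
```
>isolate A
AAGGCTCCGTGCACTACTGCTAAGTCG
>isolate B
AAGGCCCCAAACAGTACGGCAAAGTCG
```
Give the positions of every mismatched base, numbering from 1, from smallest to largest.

6, 9, 10, 11, 14, 18, 21

Scanning 1-based: 6: T/C; 9: G/A; 10: T/A; 11: G/A; 14: C/G; 18: T/G; 21: T/A.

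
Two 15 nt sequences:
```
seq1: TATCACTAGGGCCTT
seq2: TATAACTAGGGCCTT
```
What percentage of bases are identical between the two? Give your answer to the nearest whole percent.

1 position differs (4), so 14 of 15 match: 14/15 = 93.33%.

93%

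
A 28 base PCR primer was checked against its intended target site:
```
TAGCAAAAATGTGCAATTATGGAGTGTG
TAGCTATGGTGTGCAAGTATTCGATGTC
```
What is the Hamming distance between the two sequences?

10

Comparing position by position, 10 bases differ: 5 (A/T), 7 (A/T), 8 (A/G), 9 (A/G), 17 (T/G), 21 (G/T), 22 (G/C), 23 (A/G), 24 (G/A), 28 (G/C).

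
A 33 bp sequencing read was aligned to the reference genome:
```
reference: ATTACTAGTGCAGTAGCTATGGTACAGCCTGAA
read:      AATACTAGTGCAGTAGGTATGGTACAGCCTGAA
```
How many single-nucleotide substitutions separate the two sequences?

The sequences differ at positions 2, 17 (1-based) — 2 in total.

2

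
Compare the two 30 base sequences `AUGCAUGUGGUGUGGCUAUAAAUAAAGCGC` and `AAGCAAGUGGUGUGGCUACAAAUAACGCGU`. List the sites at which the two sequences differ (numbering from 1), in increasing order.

Scanning 1-based: 2: U/A; 6: U/A; 19: U/C; 26: A/C; 30: C/U.

2, 6, 19, 26, 30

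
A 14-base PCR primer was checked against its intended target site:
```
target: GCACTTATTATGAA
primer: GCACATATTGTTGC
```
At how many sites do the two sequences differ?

Mismatches (1-based): site 5: T→A; site 10: A→G; site 12: G→T; site 13: A→G; site 14: A→C.

5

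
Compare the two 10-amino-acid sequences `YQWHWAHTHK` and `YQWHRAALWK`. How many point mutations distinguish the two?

4

Mismatches (1-based): position 5: W→R; position 7: H→A; position 8: T→L; position 9: H→W.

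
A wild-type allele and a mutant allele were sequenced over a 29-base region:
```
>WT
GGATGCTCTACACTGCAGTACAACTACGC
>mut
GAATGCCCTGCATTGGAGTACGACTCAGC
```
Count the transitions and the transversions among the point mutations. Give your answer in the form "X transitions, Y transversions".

Transitions (purine↔purine or pyrimidine↔pyrimidine): 2 G→A, 7 T→C, 10 A→G, 13 C→T, 22 A→G.
Transversions (purine↔pyrimidine): 16 C→G, 26 A→C, 27 C→A.

5 transitions, 3 transversions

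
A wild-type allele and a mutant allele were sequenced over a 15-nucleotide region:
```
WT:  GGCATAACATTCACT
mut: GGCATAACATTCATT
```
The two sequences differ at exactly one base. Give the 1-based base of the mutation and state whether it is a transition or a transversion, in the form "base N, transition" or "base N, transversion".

The sequences differ only at base 14: C→T (pyrimidine→pyrimidine), a transition.

base 14, transition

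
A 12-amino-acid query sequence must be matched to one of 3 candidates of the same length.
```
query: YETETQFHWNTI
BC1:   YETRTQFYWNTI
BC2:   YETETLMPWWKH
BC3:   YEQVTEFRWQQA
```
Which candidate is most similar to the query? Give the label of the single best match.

BC1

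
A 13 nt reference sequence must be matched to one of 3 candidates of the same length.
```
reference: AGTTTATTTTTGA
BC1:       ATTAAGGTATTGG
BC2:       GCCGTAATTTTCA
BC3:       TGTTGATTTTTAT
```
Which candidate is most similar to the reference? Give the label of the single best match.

BC3

Hamming distances to reference — BC1: 7; BC2: 6; BC3: 4.
Smallest is BC3 with 4 mismatches.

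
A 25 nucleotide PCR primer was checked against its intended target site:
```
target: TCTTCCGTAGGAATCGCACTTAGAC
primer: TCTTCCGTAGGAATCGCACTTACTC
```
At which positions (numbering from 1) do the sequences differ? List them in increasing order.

Differences at position 23 (G→C), position 24 (A→T).

23, 24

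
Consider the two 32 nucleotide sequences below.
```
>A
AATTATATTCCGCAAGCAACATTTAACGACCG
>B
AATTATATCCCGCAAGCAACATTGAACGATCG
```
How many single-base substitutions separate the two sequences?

Comparing position by position, 3 sites differ: 9 (T/C), 24 (T/G), 30 (C/T).

3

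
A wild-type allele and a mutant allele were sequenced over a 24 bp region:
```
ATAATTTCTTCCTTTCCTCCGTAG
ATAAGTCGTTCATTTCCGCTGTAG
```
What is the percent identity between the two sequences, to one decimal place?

Mismatches at positions 5, 7, 8, 12, 18, 20 (1-based): 6 of 24.
Identical positions: 18/24 = 75% → 75.0%.

75.0%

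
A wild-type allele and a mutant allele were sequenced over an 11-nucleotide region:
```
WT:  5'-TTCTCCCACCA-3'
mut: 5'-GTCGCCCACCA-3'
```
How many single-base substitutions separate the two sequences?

Comparing position by position, 2 bases differ: 1 (T/G), 4 (T/G).

2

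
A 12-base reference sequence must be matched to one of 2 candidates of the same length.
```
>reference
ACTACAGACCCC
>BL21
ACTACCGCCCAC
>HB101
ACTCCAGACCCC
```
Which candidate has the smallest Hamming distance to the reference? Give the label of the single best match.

BL21 differs at 3 positions; HB101 differs at 1 position. The closest is HB101.

HB101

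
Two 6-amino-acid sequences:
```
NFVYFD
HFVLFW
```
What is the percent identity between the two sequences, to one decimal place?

3 positions differ (1, 4, 6), so 3 of 6 match: 3/6 = 50%.

50.0%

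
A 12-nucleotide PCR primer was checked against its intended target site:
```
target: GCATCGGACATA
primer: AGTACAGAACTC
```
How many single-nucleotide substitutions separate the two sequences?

8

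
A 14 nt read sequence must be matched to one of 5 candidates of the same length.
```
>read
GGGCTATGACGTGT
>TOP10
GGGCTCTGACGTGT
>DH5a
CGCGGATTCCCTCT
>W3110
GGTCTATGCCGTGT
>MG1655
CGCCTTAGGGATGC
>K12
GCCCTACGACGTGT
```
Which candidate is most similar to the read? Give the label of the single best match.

Hamming distances to read — TOP10: 1; DH5a: 8; W3110: 2; MG1655: 8; K12: 3.
Smallest is TOP10 with 1 mismatch.

TOP10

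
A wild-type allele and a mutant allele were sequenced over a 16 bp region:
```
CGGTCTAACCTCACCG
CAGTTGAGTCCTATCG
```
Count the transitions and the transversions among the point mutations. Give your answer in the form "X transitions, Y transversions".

Mismatches (1-based):
base 2: G→A (purine→purine, transition)
base 5: C→T (pyrimidine→pyrimidine, transition)
base 6: T→G (pyrimidine→purine, transversion)
base 8: A→G (purine→purine, transition)
base 9: C→T (pyrimidine→pyrimidine, transition)
base 11: T→C (pyrimidine→pyrimidine, transition)
base 12: C→T (pyrimidine→pyrimidine, transition)
base 14: C→T (pyrimidine→pyrimidine, transition)

7 transitions, 1 transversion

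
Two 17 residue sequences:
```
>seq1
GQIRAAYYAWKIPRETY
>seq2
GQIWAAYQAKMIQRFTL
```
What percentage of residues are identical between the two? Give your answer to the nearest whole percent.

Mismatches at positions 4, 8, 10, 11, 13, 15, 17 (1-based): 7 of 17.
Identical positions: 10/17 = 58.82% → 59%.

59%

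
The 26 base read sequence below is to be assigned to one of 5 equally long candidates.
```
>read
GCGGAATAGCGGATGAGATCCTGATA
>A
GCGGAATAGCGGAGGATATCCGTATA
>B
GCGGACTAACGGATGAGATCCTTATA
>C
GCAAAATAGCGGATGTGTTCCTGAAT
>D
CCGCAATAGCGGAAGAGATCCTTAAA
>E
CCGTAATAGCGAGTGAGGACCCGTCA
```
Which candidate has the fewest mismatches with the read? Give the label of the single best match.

A differs at 4 sites; B differs at 3 sites; C differs at 6 sites; D differs at 5 sites; E differs at 9 sites. The closest is B.

B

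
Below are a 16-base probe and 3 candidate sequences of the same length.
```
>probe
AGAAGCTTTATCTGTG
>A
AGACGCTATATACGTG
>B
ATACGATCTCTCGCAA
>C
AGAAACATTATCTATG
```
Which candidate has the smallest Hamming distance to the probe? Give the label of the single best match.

A differs at 4 positions; B differs at 9 positions; C differs at 3 positions. The closest is C.

C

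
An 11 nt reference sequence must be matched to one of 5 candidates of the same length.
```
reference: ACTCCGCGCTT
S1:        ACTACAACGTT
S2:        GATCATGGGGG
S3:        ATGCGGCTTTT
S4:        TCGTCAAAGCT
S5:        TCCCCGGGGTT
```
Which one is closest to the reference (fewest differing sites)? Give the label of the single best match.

Hamming distances to reference — S1: 5; S2: 8; S3: 5; S4: 8; S5: 4.
Smallest is S5 with 4 mismatches.

S5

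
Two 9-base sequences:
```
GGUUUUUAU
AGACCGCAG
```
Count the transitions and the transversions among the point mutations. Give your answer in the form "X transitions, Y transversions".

4 transitions, 3 transversions

Transitions (purine↔purine or pyrimidine↔pyrimidine): 1 G→A, 4 U→C, 5 U→C, 7 U→C.
Transversions (purine↔pyrimidine): 3 U→A, 6 U→G, 9 U→G.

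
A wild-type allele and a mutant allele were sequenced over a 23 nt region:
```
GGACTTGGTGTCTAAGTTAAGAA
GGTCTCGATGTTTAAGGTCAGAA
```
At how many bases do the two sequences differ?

6

Comparing position by position, 6 bases differ: 3 (A/T), 6 (T/C), 8 (G/A), 12 (C/T), 17 (T/G), 19 (A/C).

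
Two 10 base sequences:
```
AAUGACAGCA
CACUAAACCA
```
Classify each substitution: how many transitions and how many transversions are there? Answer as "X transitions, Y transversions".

Transitions (purine↔purine or pyrimidine↔pyrimidine): 3 U→C.
Transversions (purine↔pyrimidine): 1 A→C, 4 G→U, 6 C→A, 8 G→C.

1 transition, 4 transversions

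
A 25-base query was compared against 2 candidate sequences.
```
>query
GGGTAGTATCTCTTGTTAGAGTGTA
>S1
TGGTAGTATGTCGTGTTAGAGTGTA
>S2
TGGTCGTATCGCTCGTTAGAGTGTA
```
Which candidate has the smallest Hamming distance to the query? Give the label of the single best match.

Hamming distances to query — S1: 3; S2: 4.
Smallest is S1 with 3 mismatches.

S1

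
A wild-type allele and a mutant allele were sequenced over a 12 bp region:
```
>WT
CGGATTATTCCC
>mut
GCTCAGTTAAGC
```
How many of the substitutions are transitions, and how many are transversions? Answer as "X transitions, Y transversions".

Transitions (purine↔purine or pyrimidine↔pyrimidine): none.
Transversions (purine↔pyrimidine): 1 C→G, 2 G→C, 3 G→T, 4 A→C, 5 T→A, 6 T→G, 7 A→T, 9 T→A, 10 C→A, 11 C→G.

0 transitions, 10 transversions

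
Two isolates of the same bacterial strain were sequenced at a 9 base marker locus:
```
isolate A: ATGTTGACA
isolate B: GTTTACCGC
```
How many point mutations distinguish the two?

Mismatches (1-based): position 1: A→G; position 3: G→T; position 5: T→A; position 6: G→C; position 7: A→C; position 8: C→G; position 9: A→C.

7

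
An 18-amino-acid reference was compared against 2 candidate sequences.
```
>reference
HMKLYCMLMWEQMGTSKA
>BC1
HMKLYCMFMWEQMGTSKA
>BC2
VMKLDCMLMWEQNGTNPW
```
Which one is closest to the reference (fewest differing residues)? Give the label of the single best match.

BC1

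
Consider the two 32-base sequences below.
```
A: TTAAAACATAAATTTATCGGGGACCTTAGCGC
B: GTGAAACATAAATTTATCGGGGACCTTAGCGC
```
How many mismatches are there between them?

2

The sequences differ at positions 1, 3 (1-based) — 2 in total.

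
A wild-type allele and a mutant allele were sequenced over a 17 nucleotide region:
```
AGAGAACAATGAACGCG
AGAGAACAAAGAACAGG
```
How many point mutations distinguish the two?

3

Mismatches (1-based): base 10: T→A; base 15: G→A; base 16: C→G.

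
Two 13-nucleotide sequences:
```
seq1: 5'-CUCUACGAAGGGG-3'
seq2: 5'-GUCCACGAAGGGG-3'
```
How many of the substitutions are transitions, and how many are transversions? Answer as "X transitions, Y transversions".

Mismatches (1-based):
base 1: C→G (pyrimidine→purine, transversion)
base 4: U→C (pyrimidine→pyrimidine, transition)

1 transition, 1 transversion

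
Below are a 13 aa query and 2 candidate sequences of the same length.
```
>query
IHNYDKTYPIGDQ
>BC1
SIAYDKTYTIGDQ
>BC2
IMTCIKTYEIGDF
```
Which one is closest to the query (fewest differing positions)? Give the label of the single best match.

BC1 differs at 4 positions; BC2 differs at 6 positions. The closest is BC1.

BC1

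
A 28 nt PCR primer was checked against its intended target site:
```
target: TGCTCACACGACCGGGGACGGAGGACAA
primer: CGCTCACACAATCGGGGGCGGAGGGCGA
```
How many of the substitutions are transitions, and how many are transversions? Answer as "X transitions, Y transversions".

6 transitions, 0 transversions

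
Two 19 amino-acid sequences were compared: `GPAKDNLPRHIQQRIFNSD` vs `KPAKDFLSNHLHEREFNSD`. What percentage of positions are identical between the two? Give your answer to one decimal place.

8 positions differ (1, 6, 8, 9, 11, 12, 13, 15), so 11 of 19 match: 11/19 = 57.89%.

57.9%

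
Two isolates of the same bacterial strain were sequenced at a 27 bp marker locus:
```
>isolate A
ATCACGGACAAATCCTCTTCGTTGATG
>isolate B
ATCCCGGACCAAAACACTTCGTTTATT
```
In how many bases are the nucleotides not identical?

Mismatches (1-based): base 4: A→C; base 10: A→C; base 13: T→A; base 14: C→A; base 16: T→A; base 24: G→T; base 27: G→T.

7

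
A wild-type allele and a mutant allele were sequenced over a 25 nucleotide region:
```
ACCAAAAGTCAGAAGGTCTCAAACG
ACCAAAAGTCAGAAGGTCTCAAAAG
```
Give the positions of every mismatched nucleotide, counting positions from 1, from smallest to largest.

24

Scanning 1-based: 24: C/A.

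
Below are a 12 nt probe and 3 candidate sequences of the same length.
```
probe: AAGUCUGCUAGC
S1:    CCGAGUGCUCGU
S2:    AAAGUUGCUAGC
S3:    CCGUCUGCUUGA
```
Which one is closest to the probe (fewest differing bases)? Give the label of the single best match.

S1 differs at 6 bases; S2 differs at 3 bases; S3 differs at 4 bases. The closest is S2.

S2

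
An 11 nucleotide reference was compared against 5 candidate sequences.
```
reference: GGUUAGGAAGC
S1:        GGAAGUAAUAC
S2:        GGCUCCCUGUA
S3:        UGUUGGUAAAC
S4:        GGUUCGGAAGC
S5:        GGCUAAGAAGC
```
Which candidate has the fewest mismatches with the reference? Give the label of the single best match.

S1 differs at 7 sites; S2 differs at 8 sites; S3 differs at 4 sites; S4 differs at 1 site; S5 differs at 2 sites. The closest is S4.

S4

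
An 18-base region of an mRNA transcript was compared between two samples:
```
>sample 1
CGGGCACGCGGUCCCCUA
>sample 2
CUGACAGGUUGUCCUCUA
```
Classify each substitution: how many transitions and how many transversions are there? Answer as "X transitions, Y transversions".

Transitions (purine↔purine or pyrimidine↔pyrimidine): 4 G→A, 9 C→U, 15 C→U.
Transversions (purine↔pyrimidine): 2 G→U, 7 C→G, 10 G→U.

3 transitions, 3 transversions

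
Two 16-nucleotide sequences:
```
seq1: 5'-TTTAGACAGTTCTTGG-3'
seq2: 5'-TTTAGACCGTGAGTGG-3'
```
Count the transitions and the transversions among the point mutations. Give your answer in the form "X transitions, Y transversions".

0 transitions, 4 transversions

Mismatches (1-based):
site 8: A→C (purine→pyrimidine, transversion)
site 11: T→G (pyrimidine→purine, transversion)
site 12: C→A (pyrimidine→purine, transversion)
site 13: T→G (pyrimidine→purine, transversion)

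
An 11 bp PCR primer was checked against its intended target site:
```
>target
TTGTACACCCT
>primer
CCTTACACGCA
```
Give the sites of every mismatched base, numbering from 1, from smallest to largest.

Differences at site 1 (T→C), site 2 (T→C), site 3 (G→T), site 9 (C→G), site 11 (T→A).

1, 2, 3, 9, 11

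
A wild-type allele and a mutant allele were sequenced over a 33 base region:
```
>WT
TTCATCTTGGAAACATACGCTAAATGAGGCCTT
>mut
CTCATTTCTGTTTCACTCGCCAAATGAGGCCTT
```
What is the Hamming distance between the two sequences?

10

The sequences differ at positions 1, 6, 8, 9, 11, 12, 13, 16, 17, 21 (1-based) — 10 in total.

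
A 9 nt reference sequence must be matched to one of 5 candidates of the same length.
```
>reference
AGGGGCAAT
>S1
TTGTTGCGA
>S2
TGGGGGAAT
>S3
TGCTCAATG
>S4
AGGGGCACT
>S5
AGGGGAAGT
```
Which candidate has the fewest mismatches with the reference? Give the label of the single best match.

Hamming distances to reference — S1: 8; S2: 2; S3: 7; S4: 1; S5: 2.
Smallest is S4 with 1 mismatch.

S4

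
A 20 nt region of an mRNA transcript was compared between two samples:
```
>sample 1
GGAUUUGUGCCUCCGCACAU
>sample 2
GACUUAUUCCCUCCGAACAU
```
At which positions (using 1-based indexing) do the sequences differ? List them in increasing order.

Scanning 1-based: 2: G/A; 3: A/C; 6: U/A; 7: G/U; 9: G/C; 16: C/A.

2, 3, 6, 7, 9, 16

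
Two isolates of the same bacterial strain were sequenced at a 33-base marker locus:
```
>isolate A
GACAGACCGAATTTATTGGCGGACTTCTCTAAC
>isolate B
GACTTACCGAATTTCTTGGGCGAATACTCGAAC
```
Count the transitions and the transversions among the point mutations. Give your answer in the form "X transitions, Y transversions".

0 transitions, 8 transversions

Transitions (purine↔purine or pyrimidine↔pyrimidine): none.
Transversions (purine↔pyrimidine): 4 A→T, 5 G→T, 15 A→C, 20 C→G, 21 G→C, 24 C→A, 26 T→A, 30 T→G.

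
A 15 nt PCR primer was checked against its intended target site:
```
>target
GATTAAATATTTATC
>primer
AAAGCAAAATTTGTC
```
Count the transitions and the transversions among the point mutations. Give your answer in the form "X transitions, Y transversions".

2 transitions, 4 transversions

Mismatches (1-based):
site 1: G→A (purine→purine, transition)
site 3: T→A (pyrimidine→purine, transversion)
site 4: T→G (pyrimidine→purine, transversion)
site 5: A→C (purine→pyrimidine, transversion)
site 8: T→A (pyrimidine→purine, transversion)
site 13: A→G (purine→purine, transition)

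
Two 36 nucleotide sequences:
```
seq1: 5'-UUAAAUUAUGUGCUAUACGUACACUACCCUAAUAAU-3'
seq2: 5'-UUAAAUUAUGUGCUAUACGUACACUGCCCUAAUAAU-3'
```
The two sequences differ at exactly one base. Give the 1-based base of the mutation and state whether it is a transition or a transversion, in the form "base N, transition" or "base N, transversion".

Base 26 changes A→G. A is a purine and G is a purine, so this is a transition.

base 26, transition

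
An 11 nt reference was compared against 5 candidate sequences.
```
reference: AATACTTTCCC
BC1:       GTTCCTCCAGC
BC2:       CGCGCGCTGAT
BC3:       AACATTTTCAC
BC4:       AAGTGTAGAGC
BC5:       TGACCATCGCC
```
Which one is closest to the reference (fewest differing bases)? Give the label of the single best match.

BC1 differs at 7 bases; BC2 differs at 9 bases; BC3 differs at 3 bases; BC4 differs at 7 bases; BC5 differs at 7 bases. The closest is BC3.

BC3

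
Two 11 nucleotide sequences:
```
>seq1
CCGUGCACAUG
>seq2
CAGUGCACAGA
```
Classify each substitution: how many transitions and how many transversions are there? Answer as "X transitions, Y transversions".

1 transition, 2 transversions

Transitions (purine↔purine or pyrimidine↔pyrimidine): 11 G→A.
Transversions (purine↔pyrimidine): 2 C→A, 10 U→G.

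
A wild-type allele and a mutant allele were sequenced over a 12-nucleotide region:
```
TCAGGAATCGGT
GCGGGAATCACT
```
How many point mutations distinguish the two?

4

The sequences differ at positions 1, 3, 10, 11 (1-based) — 4 in total.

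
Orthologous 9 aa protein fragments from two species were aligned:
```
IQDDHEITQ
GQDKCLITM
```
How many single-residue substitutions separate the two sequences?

Comparing position by position, 5 residues differ: 1 (I/G), 4 (D/K), 5 (H/C), 6 (E/L), 9 (Q/M).

5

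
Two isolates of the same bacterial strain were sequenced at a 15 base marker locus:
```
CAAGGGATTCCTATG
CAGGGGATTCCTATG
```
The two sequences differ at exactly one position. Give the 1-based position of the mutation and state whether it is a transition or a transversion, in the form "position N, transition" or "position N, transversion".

position 3, transition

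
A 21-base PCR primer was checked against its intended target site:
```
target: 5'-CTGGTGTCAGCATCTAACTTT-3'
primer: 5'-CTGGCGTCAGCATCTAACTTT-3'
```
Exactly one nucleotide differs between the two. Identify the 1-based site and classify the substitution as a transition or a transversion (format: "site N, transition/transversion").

site 5, transition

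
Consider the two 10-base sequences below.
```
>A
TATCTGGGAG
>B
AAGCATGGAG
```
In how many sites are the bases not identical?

Comparing position by position, 4 sites differ: 1 (T/A), 3 (T/G), 5 (T/A), 6 (G/T).

4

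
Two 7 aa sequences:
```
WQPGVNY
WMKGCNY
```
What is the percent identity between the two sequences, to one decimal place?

3 positions differ (2, 3, 5), so 4 of 7 match: 4/7 = 57.14%.

57.1%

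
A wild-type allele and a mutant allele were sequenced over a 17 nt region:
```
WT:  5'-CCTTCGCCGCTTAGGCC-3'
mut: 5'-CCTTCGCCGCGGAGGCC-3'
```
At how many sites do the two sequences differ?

2

The sequences differ at sites 11, 12 (1-based) — 2 in total.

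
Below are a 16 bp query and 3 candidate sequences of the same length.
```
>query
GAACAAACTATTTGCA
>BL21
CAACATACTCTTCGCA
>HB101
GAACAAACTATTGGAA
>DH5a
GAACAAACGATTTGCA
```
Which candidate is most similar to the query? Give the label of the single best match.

BL21 differs at 4 bases; HB101 differs at 2 bases; DH5a differs at 1 base. The closest is DH5a.

DH5a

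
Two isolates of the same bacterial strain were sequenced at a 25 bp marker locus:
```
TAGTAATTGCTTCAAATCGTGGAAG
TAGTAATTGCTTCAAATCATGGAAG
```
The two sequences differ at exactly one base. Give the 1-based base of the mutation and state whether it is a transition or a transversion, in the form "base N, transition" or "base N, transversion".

The sequences differ only at base 19: G→A (purine→purine), a transition.

base 19, transition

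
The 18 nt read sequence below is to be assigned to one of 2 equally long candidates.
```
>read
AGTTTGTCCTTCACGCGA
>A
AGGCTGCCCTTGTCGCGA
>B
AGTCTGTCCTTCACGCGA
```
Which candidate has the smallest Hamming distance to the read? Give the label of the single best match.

Hamming distances to read — A: 5; B: 1.
Smallest is B with 1 mismatch.

B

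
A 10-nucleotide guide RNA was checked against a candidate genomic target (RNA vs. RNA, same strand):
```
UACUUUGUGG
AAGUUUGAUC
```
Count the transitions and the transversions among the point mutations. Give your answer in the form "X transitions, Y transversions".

Transitions (purine↔purine or pyrimidine↔pyrimidine): none.
Transversions (purine↔pyrimidine): 1 U→A, 3 C→G, 8 U→A, 9 G→U, 10 G→C.

0 transitions, 5 transversions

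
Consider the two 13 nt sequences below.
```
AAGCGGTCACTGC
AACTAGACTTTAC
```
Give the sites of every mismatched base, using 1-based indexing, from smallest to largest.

3, 4, 5, 7, 9, 10, 12

Scanning 1-based: 3: G/C; 4: C/T; 5: G/A; 7: T/A; 9: A/T; 10: C/T; 12: G/A.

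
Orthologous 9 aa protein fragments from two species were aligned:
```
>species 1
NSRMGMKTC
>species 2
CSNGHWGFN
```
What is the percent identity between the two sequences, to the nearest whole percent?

11%

8 positions differ (1, 3, 4, 5, 6, 7, 8, 9), so 1 of 9 match: 1/9 = 11.11%.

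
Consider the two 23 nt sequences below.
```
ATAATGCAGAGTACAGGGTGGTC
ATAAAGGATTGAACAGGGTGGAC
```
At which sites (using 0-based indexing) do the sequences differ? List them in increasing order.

Differences at site 4 (T→A), site 6 (C→G), site 8 (G→T), site 9 (A→T), site 11 (T→A), site 21 (T→A).

4, 6, 8, 9, 11, 21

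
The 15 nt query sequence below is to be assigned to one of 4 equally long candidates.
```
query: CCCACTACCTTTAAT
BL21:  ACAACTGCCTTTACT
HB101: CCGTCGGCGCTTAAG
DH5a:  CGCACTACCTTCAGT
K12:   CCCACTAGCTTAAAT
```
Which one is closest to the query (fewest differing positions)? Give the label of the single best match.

K12

BL21 differs at 4 positions; HB101 differs at 7 positions; DH5a differs at 3 positions; K12 differs at 2 positions. The closest is K12.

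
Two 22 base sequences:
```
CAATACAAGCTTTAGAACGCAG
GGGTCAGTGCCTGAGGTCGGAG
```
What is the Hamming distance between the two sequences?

12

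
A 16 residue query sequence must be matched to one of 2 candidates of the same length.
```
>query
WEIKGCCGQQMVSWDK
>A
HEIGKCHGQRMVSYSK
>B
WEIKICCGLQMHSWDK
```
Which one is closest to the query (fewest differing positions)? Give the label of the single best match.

Hamming distances to query — A: 7; B: 3.
Smallest is B with 3 mismatches.

B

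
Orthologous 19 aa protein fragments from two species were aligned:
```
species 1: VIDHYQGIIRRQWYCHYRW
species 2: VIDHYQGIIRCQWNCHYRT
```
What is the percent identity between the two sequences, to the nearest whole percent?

84%

Mismatches at positions 11, 14, 19 (1-based): 3 of 19.
Identical positions: 16/19 = 84.21% → 84%.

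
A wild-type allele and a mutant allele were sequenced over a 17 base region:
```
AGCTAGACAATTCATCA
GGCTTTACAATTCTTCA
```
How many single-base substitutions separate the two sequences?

Mismatches (1-based): base 1: A→G; base 5: A→T; base 6: G→T; base 14: A→T.

4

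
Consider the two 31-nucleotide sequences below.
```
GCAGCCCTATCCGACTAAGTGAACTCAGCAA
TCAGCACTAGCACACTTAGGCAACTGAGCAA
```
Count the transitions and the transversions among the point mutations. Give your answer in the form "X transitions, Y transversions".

0 transitions, 9 transversions

Mismatches (1-based):
site 1: G→T (purine→pyrimidine, transversion)
site 6: C→A (pyrimidine→purine, transversion)
site 10: T→G (pyrimidine→purine, transversion)
site 12: C→A (pyrimidine→purine, transversion)
site 13: G→C (purine→pyrimidine, transversion)
site 17: A→T (purine→pyrimidine, transversion)
site 20: T→G (pyrimidine→purine, transversion)
site 21: G→C (purine→pyrimidine, transversion)
site 26: C→G (pyrimidine→purine, transversion)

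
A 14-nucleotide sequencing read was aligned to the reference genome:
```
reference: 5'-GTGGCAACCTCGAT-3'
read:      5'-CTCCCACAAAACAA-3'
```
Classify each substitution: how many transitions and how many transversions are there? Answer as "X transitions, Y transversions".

0 transitions, 10 transversions

Mismatches (1-based):
position 1: G→C (purine→pyrimidine, transversion)
position 3: G→C (purine→pyrimidine, transversion)
position 4: G→C (purine→pyrimidine, transversion)
position 7: A→C (purine→pyrimidine, transversion)
position 8: C→A (pyrimidine→purine, transversion)
position 9: C→A (pyrimidine→purine, transversion)
position 10: T→A (pyrimidine→purine, transversion)
position 11: C→A (pyrimidine→purine, transversion)
position 12: G→C (purine→pyrimidine, transversion)
position 14: T→A (pyrimidine→purine, transversion)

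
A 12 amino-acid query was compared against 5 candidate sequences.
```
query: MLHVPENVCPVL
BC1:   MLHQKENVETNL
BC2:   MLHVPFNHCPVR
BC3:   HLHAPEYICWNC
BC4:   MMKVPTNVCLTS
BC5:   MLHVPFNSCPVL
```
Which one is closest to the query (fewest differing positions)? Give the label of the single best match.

BC5

BC1 differs at 5 positions; BC2 differs at 3 positions; BC3 differs at 7 positions; BC4 differs at 6 positions; BC5 differs at 2 positions. The closest is BC5.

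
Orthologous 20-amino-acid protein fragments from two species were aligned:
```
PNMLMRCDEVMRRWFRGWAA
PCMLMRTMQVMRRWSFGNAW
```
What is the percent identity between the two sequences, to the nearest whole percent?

60%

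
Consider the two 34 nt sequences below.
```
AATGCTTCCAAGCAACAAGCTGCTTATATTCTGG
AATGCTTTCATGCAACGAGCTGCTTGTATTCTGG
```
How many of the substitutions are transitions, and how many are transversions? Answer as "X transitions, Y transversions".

Mismatches (1-based):
site 8: C→T (pyrimidine→pyrimidine, transition)
site 11: A→T (purine→pyrimidine, transversion)
site 17: A→G (purine→purine, transition)
site 26: A→G (purine→purine, transition)

3 transitions, 1 transversion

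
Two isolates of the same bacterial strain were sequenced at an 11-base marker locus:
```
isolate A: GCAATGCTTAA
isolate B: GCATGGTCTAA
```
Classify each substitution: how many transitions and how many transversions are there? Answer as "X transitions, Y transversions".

Mismatches (1-based):
position 4: A→T (purine→pyrimidine, transversion)
position 5: T→G (pyrimidine→purine, transversion)
position 7: C→T (pyrimidine→pyrimidine, transition)
position 8: T→C (pyrimidine→pyrimidine, transition)

2 transitions, 2 transversions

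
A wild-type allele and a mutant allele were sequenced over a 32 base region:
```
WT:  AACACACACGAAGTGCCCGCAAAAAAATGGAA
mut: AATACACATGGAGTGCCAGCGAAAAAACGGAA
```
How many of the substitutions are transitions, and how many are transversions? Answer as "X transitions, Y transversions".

Transitions (purine↔purine or pyrimidine↔pyrimidine): 3 C→T, 9 C→T, 11 A→G, 21 A→G, 28 T→C.
Transversions (purine↔pyrimidine): 18 C→A.

5 transitions, 1 transversion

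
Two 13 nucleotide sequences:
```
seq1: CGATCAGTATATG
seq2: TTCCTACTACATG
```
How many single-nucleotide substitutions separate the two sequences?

Mismatches (1-based): base 1: C→T; base 2: G→T; base 3: A→C; base 4: T→C; base 5: C→T; base 7: G→C; base 10: T→C.

7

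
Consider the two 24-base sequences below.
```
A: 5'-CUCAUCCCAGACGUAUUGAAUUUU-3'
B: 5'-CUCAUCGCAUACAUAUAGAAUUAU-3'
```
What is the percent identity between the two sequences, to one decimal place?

5 positions differ (7, 10, 13, 17, 23), so 19 of 24 match: 19/24 = 79.17%.

79.2%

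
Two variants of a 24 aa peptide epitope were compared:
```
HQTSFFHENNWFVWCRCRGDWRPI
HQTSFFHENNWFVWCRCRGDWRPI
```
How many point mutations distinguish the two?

0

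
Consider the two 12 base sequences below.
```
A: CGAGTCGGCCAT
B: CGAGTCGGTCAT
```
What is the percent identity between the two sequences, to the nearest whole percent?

92%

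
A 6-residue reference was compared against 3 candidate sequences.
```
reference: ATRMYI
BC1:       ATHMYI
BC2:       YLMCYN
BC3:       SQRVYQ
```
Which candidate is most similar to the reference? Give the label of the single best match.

BC1

Hamming distances to reference — BC1: 1; BC2: 5; BC3: 4.
Smallest is BC1 with 1 mismatch.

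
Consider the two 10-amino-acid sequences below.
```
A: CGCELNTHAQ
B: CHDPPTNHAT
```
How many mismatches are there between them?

7

Comparing position by position, 7 residues differ: 2 (G/H), 3 (C/D), 4 (E/P), 5 (L/P), 6 (N/T), 7 (T/N), 10 (Q/T).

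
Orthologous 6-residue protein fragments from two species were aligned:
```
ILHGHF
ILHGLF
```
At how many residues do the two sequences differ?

The sequences differ at residues 5 (1-based) — 1 in total.

1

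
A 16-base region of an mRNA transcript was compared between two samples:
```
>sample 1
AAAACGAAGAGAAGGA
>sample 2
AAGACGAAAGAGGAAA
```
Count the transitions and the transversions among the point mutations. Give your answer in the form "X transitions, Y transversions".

Mismatches (1-based):
site 3: A→G (purine→purine, transition)
site 9: G→A (purine→purine, transition)
site 10: A→G (purine→purine, transition)
site 11: G→A (purine→purine, transition)
site 12: A→G (purine→purine, transition)
site 13: A→G (purine→purine, transition)
site 14: G→A (purine→purine, transition)
site 15: G→A (purine→purine, transition)

8 transitions, 0 transversions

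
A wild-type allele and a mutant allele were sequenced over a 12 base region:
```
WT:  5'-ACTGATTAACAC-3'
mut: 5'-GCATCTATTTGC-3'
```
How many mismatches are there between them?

9

The sequences differ at bases 1, 3, 4, 5, 7, 8, 9, 10, 11 (1-based) — 9 in total.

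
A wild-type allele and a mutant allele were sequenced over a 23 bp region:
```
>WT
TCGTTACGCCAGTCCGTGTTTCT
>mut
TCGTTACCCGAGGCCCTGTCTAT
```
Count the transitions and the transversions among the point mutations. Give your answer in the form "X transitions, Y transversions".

1 transition, 5 transversions

Transitions (purine↔purine or pyrimidine↔pyrimidine): 20 T→C.
Transversions (purine↔pyrimidine): 8 G→C, 10 C→G, 13 T→G, 16 G→C, 22 C→A.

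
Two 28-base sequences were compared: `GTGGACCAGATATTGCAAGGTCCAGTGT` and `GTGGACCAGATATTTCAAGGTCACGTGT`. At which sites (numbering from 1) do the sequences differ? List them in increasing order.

15, 23, 24

Scanning 1-based: 15: G/T; 23: C/A; 24: A/C.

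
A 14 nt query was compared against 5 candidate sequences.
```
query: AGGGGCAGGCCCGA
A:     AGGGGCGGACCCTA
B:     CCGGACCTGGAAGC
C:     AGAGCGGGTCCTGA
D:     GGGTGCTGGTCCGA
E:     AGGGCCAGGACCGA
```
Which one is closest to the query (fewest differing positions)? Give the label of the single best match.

Hamming distances to query — A: 3; B: 9; C: 6; D: 4; E: 2.
Smallest is E with 2 mismatches.

E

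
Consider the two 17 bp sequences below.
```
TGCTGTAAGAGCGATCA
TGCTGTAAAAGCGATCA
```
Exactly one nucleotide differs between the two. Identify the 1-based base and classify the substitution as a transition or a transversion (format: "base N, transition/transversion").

Base 9 changes G→A. G is a purine and A is a purine, so this is a transition.

base 9, transition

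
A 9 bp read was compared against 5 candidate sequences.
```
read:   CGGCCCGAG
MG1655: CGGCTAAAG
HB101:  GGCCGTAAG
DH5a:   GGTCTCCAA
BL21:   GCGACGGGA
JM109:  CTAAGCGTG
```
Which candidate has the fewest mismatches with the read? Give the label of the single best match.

MG1655

Hamming distances to read — MG1655: 3; HB101: 5; DH5a: 5; BL21: 6; JM109: 5.
Smallest is MG1655 with 3 mismatches.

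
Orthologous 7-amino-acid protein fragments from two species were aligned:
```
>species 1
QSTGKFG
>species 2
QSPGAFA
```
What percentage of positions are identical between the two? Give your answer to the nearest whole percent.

3 positions differ (3, 5, 7), so 4 of 7 match: 4/7 = 57.14%.

57%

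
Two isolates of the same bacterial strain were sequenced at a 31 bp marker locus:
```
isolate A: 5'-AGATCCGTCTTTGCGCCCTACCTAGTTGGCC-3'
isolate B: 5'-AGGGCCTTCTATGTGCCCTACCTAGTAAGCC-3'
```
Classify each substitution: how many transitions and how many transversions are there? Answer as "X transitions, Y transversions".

3 transitions, 4 transversions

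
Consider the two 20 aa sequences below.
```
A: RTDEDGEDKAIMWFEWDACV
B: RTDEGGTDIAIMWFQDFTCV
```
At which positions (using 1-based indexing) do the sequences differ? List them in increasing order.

5, 7, 9, 15, 16, 17, 18

Scanning 1-based: 5: D/G; 7: E/T; 9: K/I; 15: E/Q; 16: W/D; 17: D/F; 18: A/T.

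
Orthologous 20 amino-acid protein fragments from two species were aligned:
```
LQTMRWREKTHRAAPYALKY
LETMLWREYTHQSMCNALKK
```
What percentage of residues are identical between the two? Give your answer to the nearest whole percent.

9 positions differ (2, 5, 9, 12, 13, 14, 15, 16, 20), so 11 of 20 match: 11/20 = 55%.

55%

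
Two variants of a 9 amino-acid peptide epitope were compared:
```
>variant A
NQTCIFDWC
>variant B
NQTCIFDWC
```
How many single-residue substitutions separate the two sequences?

No positions differ; the sequences are identical.

0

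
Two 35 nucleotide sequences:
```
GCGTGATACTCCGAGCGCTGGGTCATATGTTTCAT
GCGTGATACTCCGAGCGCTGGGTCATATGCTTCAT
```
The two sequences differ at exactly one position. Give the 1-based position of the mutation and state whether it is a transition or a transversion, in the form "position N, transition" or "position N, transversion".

position 30, transition

The sequences differ only at position 30: T→C (pyrimidine→pyrimidine), a transition.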